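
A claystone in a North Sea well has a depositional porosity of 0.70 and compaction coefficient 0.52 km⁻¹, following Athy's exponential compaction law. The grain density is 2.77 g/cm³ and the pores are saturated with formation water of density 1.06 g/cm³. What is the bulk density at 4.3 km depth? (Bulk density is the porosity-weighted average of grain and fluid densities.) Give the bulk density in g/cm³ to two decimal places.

Porosity at depth: n = 0.7·exp(−0.52×4.3) = 0.7×0.1069 = 0.0748
Bulk density: ρ_b = (1−n)ρ_g + n·ρ_f = 0.9252×2.77 + 0.0748×1.06
       = 2.563 + 0.079 = 2.642 g/cm³

2.64 g/cm³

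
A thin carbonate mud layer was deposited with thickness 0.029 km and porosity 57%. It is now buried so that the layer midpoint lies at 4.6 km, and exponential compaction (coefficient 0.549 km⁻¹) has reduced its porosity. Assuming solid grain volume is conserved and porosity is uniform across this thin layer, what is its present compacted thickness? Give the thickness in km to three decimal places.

0.013 km

Porosity at 4.6 km: phi = 0.57·exp(−0.549×4.6) = 0.0456
Solid-volume conservation: h(1−phi) = h₀(1−phi₀) ⇒ h = h₀·(1−phi₀)/(1−phi)
h = 0.029 × (1 − 0.57)/(1 − 0.0456) = 0.029 × 0.4506 = 0.0131 km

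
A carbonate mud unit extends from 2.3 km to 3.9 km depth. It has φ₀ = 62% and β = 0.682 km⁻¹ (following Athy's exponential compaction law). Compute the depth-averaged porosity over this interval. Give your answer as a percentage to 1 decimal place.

⟨φ⟩ = (1/(Z₂−Z₁)) ∫ φ₀ e^(−βZ) dZ = φ₀·(e^(−β·Z₁) − e^(−β·Z₂)) / (β·(Z₂−Z₁))
e^(−0.682×2.3) = 0.2083; e^(−0.682×3.9) = 0.0700
⟨φ⟩ = 0.62 × (0.2083 − 0.0700) / (0.682 × 1.6) = 0.62 × 0.1268 = 0.0786

7.9%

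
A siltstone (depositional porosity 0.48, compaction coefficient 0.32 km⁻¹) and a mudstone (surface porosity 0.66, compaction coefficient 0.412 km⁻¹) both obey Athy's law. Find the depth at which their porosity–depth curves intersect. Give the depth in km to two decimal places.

Set n₀ₐ e^(−cₐz) = n₀ᵦ e^(−cᵦz) ⇒ ln(n₀ₐ/n₀ᵦ) = (cₐ − cᵦ)·z
z = ln(0.48/0.66) / (0.32 − 0.412) = -0.3185 / -0.092 = 3.461 km

3.46 km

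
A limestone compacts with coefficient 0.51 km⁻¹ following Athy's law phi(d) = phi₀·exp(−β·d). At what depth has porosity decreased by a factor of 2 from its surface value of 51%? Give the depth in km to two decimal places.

1.36 km

phi/phi₀ = 1/2 ⇒ exp(−β·d) = 1/2 ⇒ d = ln(2) / β
d = 0.6931 / 0.51 = 1.359 km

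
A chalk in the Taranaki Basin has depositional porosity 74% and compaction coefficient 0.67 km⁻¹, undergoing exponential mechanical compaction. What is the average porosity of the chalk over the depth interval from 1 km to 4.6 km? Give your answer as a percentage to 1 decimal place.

⟨n⟩ = (1/(Z₂−Z₁)) ∫ n₀ e^(−cZ) dZ = n₀·(e^(−c·Z₁) − e^(−c·Z₂)) / (c·(Z₂−Z₁))
e^(−0.67×1) = 0.5117; e^(−0.67×4.6) = 0.0459
⟨n⟩ = 0.74 × (0.5117 − 0.0459) / (0.67 × 3.6) = 0.74 × 0.1931 = 0.1429

14.3%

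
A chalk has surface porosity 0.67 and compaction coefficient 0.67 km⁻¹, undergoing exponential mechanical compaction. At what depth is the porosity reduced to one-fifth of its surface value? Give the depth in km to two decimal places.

n/n₀ = 1/5 ⇒ exp(−β·z) = 1/5 ⇒ z = ln(5) / β
z = 1.6094 / 0.67 = 2.402 km

2.40 km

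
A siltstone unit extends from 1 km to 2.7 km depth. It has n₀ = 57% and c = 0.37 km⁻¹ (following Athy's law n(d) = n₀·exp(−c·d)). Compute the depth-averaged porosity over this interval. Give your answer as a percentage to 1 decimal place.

29.2%

⟨n⟩ = (1/(d₂−d₁)) ∫ n₀ e^(−cd) dd = n₀·(e^(−c·d₁) − e^(−c·d₂)) / (c·(d₂−d₁))
e^(−0.37×1) = 0.6907; e^(−0.37×2.7) = 0.3682
⟨n⟩ = 0.57 × (0.6907 − 0.3682) / (0.37 × 1.7) = 0.57 × 0.5127 = 0.2922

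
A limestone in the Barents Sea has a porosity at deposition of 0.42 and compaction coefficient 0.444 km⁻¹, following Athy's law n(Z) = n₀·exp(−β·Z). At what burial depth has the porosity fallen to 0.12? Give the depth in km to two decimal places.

Invert Athy's law: Z = ln(n₀/n) / β
Z = ln(0.42/0.12) / 0.444 = ln(3.5) / 0.444 = 1.2528 / 0.444 = 2.822 km

2.82 km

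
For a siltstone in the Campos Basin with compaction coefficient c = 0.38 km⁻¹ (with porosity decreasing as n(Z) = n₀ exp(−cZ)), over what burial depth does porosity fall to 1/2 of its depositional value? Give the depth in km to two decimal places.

n/n₀ = 1/2 ⇒ exp(−c·Z) = 1/2 ⇒ Z = ln(2) / c
Z = 0.6931 / 0.38 = 1.824 km

1.82 km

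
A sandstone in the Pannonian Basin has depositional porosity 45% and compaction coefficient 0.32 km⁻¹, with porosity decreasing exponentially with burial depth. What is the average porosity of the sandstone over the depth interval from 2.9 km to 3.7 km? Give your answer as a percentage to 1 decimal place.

15.7%

⟨phi⟩ = (1/(d₂−d₁)) ∫ phi₀ e^(−kd) dd = phi₀·(e^(−k·d₁) − e^(−k·d₂)) / (k·(d₂−d₁))
e^(−0.32×2.9) = 0.3953; e^(−0.32×3.7) = 0.3061
⟨phi⟩ = 0.45 × (0.3953 − 0.3061) / (0.32 × 0.8) = 0.45 × 0.3488 = 0.1570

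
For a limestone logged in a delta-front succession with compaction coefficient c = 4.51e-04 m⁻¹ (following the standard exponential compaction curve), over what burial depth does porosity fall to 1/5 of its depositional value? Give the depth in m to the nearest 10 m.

Working in km (1 km = 1000 m; c in km⁻¹ = c in m⁻¹ × 1000):
phi/phi₀ = 1/5 ⇒ exp(−c·Z) = 1/5 ⇒ Z = ln(5) / c
Z = 1.6094 / 0.451 = 3.569 km

3570 m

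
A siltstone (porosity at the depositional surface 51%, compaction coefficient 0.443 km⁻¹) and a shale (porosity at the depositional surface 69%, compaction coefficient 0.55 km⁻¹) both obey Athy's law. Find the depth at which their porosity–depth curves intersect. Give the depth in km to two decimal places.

Set n₀ₐ e^(−cₐz) = n₀ᵦ e^(−cᵦz) ⇒ ln(n₀ₐ/n₀ᵦ) = (cₐ − cᵦ)·z
z = ln(0.51/0.69) / (0.443 − 0.55) = -0.3023 / -0.107 = 2.825 km

2.83 km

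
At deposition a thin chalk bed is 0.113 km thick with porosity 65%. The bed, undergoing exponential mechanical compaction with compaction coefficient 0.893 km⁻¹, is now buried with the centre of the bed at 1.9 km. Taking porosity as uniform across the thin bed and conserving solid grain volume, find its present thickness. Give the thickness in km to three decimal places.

Porosity at 1.9 km: phi = 0.65·exp(−0.893×1.9) = 0.1191
Solid-volume conservation: h(1−phi) = h₀(1−phi₀) ⇒ h = h₀·(1−phi₀)/(1−phi)
h = 0.113 × (1 − 0.65)/(1 − 0.1191) = 0.113 × 0.3973 = 0.0449 km

0.045 km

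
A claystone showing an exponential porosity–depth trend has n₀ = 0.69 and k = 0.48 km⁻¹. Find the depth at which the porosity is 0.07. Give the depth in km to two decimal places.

Invert Athy's law: Z = ln(n₀/n) / k
Z = ln(0.69/0.07) / 0.48 = ln(9.857) / 0.48 = 2.2882 / 0.48 = 4.767 km

4.77 km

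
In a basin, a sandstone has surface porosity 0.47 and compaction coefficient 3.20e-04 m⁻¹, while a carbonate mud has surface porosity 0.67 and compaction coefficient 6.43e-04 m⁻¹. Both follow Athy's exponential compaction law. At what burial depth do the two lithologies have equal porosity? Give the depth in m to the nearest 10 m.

1100 m

Working in km (1 km = 1000 m; c in km⁻¹ = c in m⁻¹ × 1000):
Set φ₀ₐ e^(−cₐz) = φ₀ᵦ e^(−cᵦz) ⇒ ln(φ₀ₐ/φ₀ᵦ) = (cₐ − cᵦ)·z
z = ln(0.47/0.67) / (0.32 − 0.643) = -0.3545 / -0.323 = 1.098 km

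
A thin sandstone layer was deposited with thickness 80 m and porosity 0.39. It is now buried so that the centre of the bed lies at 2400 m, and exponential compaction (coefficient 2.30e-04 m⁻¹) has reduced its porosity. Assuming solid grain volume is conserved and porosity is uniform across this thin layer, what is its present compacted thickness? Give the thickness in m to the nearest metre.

63 m

Working in km (1 km = 1000 m; c in km⁻¹ = c in m⁻¹ × 1000):
Porosity at 2.4 km: phi = 0.39·exp(−0.23×2.4) = 0.2246
Solid-volume conservation: h(1−phi) = h₀(1−phi₀) ⇒ h = h₀·(1−phi₀)/(1−phi)
h = 0.08 × (1 − 0.39)/(1 − 0.2246) = 0.08 × 0.7867 = 0.0629 km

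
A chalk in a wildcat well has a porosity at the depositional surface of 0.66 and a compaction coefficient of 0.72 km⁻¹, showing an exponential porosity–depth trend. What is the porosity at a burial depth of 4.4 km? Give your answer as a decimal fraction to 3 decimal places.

0.028

n = n₀·exp(−β·d) = 0.66 × exp(−0.72 × 4.4) = 0.66 × exp(−3.168)
  = 0.66 × 0.0421 = 0.0278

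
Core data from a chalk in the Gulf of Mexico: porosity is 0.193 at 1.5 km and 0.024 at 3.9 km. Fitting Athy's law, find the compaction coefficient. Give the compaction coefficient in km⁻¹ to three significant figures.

0.869 km⁻¹

Athy: n(z) = n₀ e^(−kz) ⇒ n₁/n₂ = e^{k(z₂−z₁)} ⇒ k = ln(n₁/n₂)/(z₂−z₁)
k = ln(0.193/0.024) / (3.9 − 1.5) = ln(8.042) / 2.4 = 2.0846 / 2.4 = 0.8686 km⁻¹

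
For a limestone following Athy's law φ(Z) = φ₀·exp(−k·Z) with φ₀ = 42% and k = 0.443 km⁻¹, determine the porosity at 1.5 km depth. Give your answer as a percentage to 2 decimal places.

21.61%

φ = φ₀·exp(−k·Z) = 0.42 × exp(−0.443 × 1.5) = 0.42 × exp(−0.6645)
  = 0.42 × 0.5145 = 0.2161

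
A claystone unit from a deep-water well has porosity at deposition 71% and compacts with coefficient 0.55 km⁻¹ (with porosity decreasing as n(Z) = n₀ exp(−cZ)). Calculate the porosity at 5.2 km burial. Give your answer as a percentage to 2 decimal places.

n = n₀·exp(−c·Z) = 0.71 × exp(−0.55 × 5.2) = 0.71 × exp(−2.86)
  = 0.71 × 0.0573 = 0.0407

4.07%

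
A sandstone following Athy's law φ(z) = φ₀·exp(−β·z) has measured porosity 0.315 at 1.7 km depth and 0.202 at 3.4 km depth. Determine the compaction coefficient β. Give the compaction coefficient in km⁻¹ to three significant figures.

Athy: φ(z) = φ₀ e^(−βz) ⇒ φ₁/φ₂ = e^{β(z₂−z₁)} ⇒ β = ln(φ₁/φ₂)/(z₂−z₁)
β = ln(0.315/0.202) / (3.4 − 1.7) = ln(1.559) / 1.7 = 0.4443 / 1.7 = 0.2614 km⁻¹

0.261 km⁻¹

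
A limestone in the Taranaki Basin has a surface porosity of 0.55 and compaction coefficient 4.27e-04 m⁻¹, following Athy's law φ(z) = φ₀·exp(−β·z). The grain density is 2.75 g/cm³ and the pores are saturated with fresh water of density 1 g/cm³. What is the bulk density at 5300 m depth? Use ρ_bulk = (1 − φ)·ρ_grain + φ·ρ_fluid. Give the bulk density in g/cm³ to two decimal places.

Working in km (1 km = 1000 m; β in km⁻¹ = β in m⁻¹ × 1000):
Porosity at depth: φ = 0.55·exp(−0.427×5.3) = 0.55×0.1040 = 0.0572
Bulk density: ρ_b = (1−φ)ρ_g + φ·ρ_f = 0.9428×2.75 + 0.0572×1
       = 2.593 + 0.057 = 2.650 g/cm³

2.65 g/cm³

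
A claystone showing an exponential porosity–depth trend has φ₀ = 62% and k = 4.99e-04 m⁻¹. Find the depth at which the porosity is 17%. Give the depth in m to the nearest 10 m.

2590 m

Working in km (1 km = 1000 m; k in km⁻¹ = k in m⁻¹ × 1000):
Invert Athy's law: Z = ln(φ₀/φ) / k
Z = ln(0.62/0.17) / 0.499 = ln(3.647) / 0.499 = 1.2939 / 0.499 = 2.593 km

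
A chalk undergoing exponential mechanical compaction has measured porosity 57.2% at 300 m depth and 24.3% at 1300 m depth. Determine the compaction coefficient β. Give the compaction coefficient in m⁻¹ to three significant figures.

Working in km (1 km = 1000 m; β in km⁻¹ = β in m⁻¹ × 1000):
Athy: φ(z) = φ₀ e^(−βz) ⇒ φ₁/φ₂ = e^{β(z₂−z₁)} ⇒ β = ln(φ₁/φ₂)/(z₂−z₁)
β = ln(0.572/0.243) / (1.3 − 0.3) = ln(2.354) / 1 = 0.8561 / 1 = 0.8561 km⁻¹

0.000856 m⁻¹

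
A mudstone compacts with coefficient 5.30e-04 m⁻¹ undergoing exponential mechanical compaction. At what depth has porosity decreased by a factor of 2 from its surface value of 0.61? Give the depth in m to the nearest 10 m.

Working in km (1 km = 1000 m; β in km⁻¹ = β in m⁻¹ × 1000):
φ/φ₀ = 1/2 ⇒ exp(−β·d) = 1/2 ⇒ d = ln(2) / β
d = 0.6931 / 0.53 = 1.308 km

1310 m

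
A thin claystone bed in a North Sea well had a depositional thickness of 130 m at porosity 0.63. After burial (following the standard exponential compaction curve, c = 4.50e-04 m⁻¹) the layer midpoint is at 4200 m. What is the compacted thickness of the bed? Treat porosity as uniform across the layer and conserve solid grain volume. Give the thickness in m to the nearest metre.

53 m

Working in km (1 km = 1000 m; c in km⁻¹ = c in m⁻¹ × 1000):
Porosity at 4.2 km: φ = 0.63·exp(−0.45×4.2) = 0.0952
Solid-volume conservation: h(1−φ) = h₀(1−φ₀) ⇒ h = h₀·(1−φ₀)/(1−φ)
h = 0.13 × (1 − 0.63)/(1 − 0.0952) = 0.13 × 0.4089 = 0.0532 km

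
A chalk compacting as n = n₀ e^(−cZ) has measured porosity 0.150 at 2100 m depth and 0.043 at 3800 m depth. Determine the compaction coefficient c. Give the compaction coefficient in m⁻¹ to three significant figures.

0.000735 m⁻¹

Working in km (1 km = 1000 m; c in km⁻¹ = c in m⁻¹ × 1000):
Athy: n(Z) = n₀ e^(−cZ) ⇒ n₁/n₂ = e^{c(Z₂−Z₁)} ⇒ c = ln(n₁/n₂)/(Z₂−Z₁)
c = ln(0.15/0.043) / (3.8 − 2.1) = ln(3.488) / 1.7 = 1.2494 / 1.7 = 0.735 km⁻¹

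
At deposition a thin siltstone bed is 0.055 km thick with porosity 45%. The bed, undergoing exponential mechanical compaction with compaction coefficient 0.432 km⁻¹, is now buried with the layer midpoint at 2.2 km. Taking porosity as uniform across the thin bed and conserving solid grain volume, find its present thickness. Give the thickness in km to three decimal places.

Porosity at 2.2 km: φ = 0.45·exp(−0.432×2.2) = 0.1740
Solid-volume conservation: h(1−φ) = h₀(1−φ₀) ⇒ h = h₀·(1−φ₀)/(1−φ)
h = 0.055 × (1 − 0.45)/(1 − 0.1740) = 0.055 × 0.6658 = 0.0366 km

0.037 km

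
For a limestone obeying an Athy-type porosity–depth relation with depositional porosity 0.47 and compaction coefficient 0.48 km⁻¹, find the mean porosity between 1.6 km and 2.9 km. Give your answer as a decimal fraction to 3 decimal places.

0.162

⟨n⟩ = (1/(d₂−d₁)) ∫ n₀ e^(−βd) dd = n₀·(e^(−β·d₁) − e^(−β·d₂)) / (β·(d₂−d₁))
e^(−0.48×1.6) = 0.4639; e^(−0.48×2.9) = 0.2486
⟨n⟩ = 0.47 × (0.4639 − 0.2486) / (0.48 × 1.3) = 0.47 × 0.3451 = 0.1622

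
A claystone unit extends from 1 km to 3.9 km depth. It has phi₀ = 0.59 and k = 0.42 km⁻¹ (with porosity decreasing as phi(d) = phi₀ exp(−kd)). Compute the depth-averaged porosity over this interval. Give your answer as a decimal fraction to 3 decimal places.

⟨phi⟩ = (1/(d₂−d₁)) ∫ phi₀ e^(−kd) dd = phi₀·(e^(−k·d₁) − e^(−k·d₂)) / (k·(d₂−d₁))
e^(−0.42×1) = 0.6570; e^(−0.42×3.9) = 0.1944
⟨phi⟩ = 0.59 × (0.6570 − 0.1944) / (0.42 × 2.9) = 0.59 × 0.3799 = 0.2241

0.224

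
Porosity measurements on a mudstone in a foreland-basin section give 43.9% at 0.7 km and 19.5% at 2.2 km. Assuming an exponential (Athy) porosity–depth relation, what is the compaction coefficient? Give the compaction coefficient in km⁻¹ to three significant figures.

Athy: phi(Z) = phi₀ e^(−kZ) ⇒ phi₁/phi₂ = e^{k(Z₂−Z₁)} ⇒ k = ln(phi₁/phi₂)/(Z₂−Z₁)
k = ln(0.439/0.195) / (2.2 − 0.7) = ln(2.251) / 1.5 = 0.8115 / 1.5 = 0.541 km⁻¹

0.541 km⁻¹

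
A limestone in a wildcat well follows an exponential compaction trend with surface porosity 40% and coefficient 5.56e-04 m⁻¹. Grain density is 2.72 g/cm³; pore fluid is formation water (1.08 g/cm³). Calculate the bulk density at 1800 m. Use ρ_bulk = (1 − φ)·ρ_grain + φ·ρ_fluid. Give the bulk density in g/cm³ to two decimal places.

2.48 g/cm³

Working in km (1 km = 1000 m; c in km⁻¹ = c in m⁻¹ × 1000):
Porosity at depth: phi = 0.4·exp(−0.556×1.8) = 0.4×0.3676 = 0.1470
Bulk density: ρ_b = (1−phi)ρ_g + phi·ρ_f = 0.8530×2.72 + 0.1470×1.08
       = 2.320 + 0.159 = 2.479 g/cm³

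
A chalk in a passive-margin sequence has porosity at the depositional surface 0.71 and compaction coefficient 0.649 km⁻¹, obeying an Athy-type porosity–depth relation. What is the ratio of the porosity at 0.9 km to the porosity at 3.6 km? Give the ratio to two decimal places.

φ(d₁)/φ(d₂) = e^(−c·d₁)/e^(−c·d₂) = e^{c(d₂−d₁)}
= exp(0.649 × 2.7) = exp(1.752) = 5.7679

5.77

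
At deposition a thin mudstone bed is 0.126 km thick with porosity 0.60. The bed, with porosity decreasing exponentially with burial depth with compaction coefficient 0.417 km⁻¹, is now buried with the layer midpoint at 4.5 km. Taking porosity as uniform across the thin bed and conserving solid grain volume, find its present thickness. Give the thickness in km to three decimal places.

0.055 km

Porosity at 4.5 km: φ = 0.6·exp(−0.417×4.5) = 0.0919
Solid-volume conservation: h(1−φ) = h₀(1−φ₀) ⇒ h = h₀·(1−φ₀)/(1−φ)
h = 0.126 × (1 − 0.6)/(1 − 0.0919) = 0.126 × 0.4405 = 0.0555 km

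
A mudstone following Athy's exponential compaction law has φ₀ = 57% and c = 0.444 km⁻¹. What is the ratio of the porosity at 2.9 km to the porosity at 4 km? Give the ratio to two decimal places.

1.63

φ(d₁)/φ(d₂) = e^(−c·d₁)/e^(−c·d₂) = e^{c(d₂−d₁)}
= exp(0.444 × 1.1) = exp(0.4884) = 1.6297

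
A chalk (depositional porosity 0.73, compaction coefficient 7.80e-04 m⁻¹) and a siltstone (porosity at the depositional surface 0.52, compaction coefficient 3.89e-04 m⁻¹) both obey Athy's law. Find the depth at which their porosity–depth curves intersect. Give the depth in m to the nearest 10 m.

Working in km (1 km = 1000 m; c in km⁻¹ = c in m⁻¹ × 1000):
Set phi₀ₐ e^(−cₐd) = phi₀ᵦ e^(−cᵦd) ⇒ ln(phi₀ₐ/phi₀ᵦ) = (cₐ − cᵦ)·d
d = ln(0.73/0.52) / (0.78 − 0.389) = 0.3392 / 0.391 = 0.868 km

870 m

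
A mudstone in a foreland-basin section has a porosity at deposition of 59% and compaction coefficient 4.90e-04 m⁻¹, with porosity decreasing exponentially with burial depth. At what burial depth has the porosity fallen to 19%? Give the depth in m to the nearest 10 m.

2310 m

Working in km (1 km = 1000 m; c in km⁻¹ = c in m⁻¹ × 1000):
Invert Athy's law: Z = ln(n₀/n) / c
Z = ln(0.59/0.19) / 0.49 = ln(3.105) / 0.49 = 1.1331 / 0.49 = 2.312 km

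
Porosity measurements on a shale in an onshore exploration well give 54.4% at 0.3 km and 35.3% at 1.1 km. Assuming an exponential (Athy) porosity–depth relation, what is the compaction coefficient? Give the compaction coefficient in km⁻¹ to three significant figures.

0.541 km⁻¹

Athy: φ(d) = φ₀ e^(−kd) ⇒ φ₁/φ₂ = e^{k(d₂−d₁)} ⇒ k = ln(φ₁/φ₂)/(d₂−d₁)
k = ln(0.544/0.353) / (1.1 − 0.3) = ln(1.541) / 0.8 = 0.4325 / 0.8 = 0.5406 km⁻¹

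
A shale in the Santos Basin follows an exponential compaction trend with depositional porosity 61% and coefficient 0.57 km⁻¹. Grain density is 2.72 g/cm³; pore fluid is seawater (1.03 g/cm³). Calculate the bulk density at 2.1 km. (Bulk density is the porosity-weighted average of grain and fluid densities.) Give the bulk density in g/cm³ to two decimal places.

Porosity at depth: phi = 0.61·exp(−0.57×2.1) = 0.61×0.3021 = 0.1843
Bulk density: ρ_b = (1−phi)ρ_g + phi·ρ_f = 0.8157×2.72 + 0.1843×1.03
       = 2.219 + 0.190 = 2.409 g/cm³

2.41 g/cm³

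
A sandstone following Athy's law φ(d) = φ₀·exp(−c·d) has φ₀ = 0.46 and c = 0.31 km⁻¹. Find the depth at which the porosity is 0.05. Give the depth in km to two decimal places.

7.16 km

Invert Athy's law: d = ln(φ₀/φ) / c
d = ln(0.46/0.05) / 0.31 = ln(9.2) / 0.31 = 2.2192 / 0.31 = 7.159 km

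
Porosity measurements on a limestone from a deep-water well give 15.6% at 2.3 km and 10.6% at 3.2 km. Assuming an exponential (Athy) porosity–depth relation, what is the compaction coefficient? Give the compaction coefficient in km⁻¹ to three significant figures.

Athy: n(d) = n₀ e^(−cd) ⇒ n₁/n₂ = e^{c(d₂−d₁)} ⇒ c = ln(n₁/n₂)/(d₂−d₁)
c = ln(0.156/0.106) / (3.2 − 2.3) = ln(1.472) / 0.9 = 0.3864 / 0.9 = 0.4294 km⁻¹

0.429 km⁻¹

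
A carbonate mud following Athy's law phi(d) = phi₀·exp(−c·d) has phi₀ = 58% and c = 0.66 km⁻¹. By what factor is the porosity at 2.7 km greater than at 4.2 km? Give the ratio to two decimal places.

2.69

phi(d₁)/phi(d₂) = e^(−c·d₁)/e^(−c·d₂) = e^{c(d₂−d₁)}
= exp(0.66 × 1.5) = exp(0.99) = 2.6912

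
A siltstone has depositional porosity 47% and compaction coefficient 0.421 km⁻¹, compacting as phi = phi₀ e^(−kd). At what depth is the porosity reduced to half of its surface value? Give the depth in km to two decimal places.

1.65 km

phi/phi₀ = 1/2 ⇒ exp(−k·d) = 1/2 ⇒ d = ln(2) / k
d = 0.6931 / 0.421 = 1.646 km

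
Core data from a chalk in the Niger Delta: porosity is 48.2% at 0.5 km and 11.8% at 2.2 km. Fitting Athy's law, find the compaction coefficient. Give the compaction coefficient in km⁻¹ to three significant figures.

Athy: phi(d) = phi₀ e^(−cd) ⇒ phi₁/phi₂ = e^{c(d₂−d₁)} ⇒ c = ln(phi₁/phi₂)/(d₂−d₁)
c = ln(0.482/0.118) / (2.2 − 0.5) = ln(4.085) / 1.7 = 1.4073 / 1.7 = 0.8278 km⁻¹

0.828 km⁻¹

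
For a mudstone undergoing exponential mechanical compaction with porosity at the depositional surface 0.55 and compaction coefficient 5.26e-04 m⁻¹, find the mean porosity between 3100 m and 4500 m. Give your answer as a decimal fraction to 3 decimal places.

Working in km (1 km = 1000 m; β in km⁻¹ = β in m⁻¹ × 1000):
⟨phi⟩ = (1/(d₂−d₁)) ∫ phi₀ e^(−βd) dd = phi₀·(e^(−β·d₁) − e^(−β·d₂)) / (β·(d₂−d₁))
e^(−0.526×3.1) = 0.1958; e^(−0.526×4.5) = 0.0938
⟨phi⟩ = 0.55 × (0.1958 − 0.0938) / (0.526 × 1.4) = 0.55 × 0.1386 = 0.0762

0.076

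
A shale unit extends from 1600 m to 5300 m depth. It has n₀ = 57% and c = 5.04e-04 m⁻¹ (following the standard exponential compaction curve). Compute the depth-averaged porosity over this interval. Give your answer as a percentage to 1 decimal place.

11.5%

Working in km (1 km = 1000 m; c in km⁻¹ = c in m⁻¹ × 1000):
⟨n⟩ = (1/(Z₂−Z₁)) ∫ n₀ e^(−cZ) dZ = n₀·(e^(−c·Z₁) − e^(−c·Z₂)) / (c·(Z₂−Z₁))
e^(−0.504×1.6) = 0.4465; e^(−0.504×5.3) = 0.0692
⟨n⟩ = 0.57 × (0.4465 − 0.0692) / (0.504 × 3.7) = 0.57 × 0.2023 = 0.1153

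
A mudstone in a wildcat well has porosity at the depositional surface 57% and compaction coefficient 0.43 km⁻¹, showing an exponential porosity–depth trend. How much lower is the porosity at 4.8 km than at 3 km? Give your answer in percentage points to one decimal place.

8.5 percentage points

φ(3) = 0.57·e^(−0.43×3) = 0.1569
φ(4.8) = 0.57·e^(−0.43×4.8) = 0.0724
Δφ = 0.1569 − 0.0724 = 0.0845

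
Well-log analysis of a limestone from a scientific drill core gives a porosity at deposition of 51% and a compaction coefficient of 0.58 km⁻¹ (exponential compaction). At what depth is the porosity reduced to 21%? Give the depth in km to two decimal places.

1.53 km

Invert Athy's law: z = ln(n₀/n) / c
z = ln(0.51/0.21) / 0.58 = ln(2.429) / 0.58 = 0.8873 / 0.58 = 1.530 km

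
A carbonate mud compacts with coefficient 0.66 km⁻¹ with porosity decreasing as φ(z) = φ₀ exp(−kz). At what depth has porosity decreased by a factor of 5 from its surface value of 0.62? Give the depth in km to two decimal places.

2.44 km

φ/φ₀ = 1/5 ⇒ exp(−k·z) = 1/5 ⇒ z = ln(5) / k
z = 1.6094 / 0.66 = 2.439 km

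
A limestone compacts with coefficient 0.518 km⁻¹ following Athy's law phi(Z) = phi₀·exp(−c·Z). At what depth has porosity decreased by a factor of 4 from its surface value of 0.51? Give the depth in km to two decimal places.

2.68 km

phi/phi₀ = 1/4 ⇒ exp(−c·Z) = 1/4 ⇒ Z = ln(4) / c
Z = 1.3863 / 0.518 = 2.676 km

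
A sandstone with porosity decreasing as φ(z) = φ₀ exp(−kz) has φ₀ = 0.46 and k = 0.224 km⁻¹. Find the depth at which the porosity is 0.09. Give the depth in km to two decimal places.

7.28 km

Invert Athy's law: z = ln(φ₀/φ) / k
z = ln(0.46/0.09) / 0.224 = ln(5.111) / 0.224 = 1.6314 / 0.224 = 7.283 km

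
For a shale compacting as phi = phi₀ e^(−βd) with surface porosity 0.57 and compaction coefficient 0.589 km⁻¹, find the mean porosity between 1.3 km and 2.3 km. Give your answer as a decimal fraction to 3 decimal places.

⟨phi⟩ = (1/(d₂−d₁)) ∫ phi₀ e^(−βd) dd = phi₀·(e^(−β·d₁) − e^(−β·d₂)) / (β·(d₂−d₁))
e^(−0.589×1.3) = 0.4650; e^(−0.589×2.3) = 0.2580
⟨phi⟩ = 0.57 × (0.4650 − 0.2580) / (0.589 × 1) = 0.57 × 0.3514 = 0.2003

0.200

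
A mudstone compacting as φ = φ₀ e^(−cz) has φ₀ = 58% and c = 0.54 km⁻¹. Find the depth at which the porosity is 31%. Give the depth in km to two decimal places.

1.16 km

Invert Athy's law: z = ln(φ₀/φ) / c
z = ln(0.58/0.31) / 0.54 = ln(1.871) / 0.54 = 0.6265 / 0.54 = 1.160 km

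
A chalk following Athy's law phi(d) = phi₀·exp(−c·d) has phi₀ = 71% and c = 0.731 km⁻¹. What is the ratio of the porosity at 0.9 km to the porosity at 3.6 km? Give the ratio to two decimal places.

phi(d₁)/phi(d₂) = e^(−c·d₁)/e^(−c·d₂) = e^{c(d₂−d₁)}
= exp(0.731 × 2.7) = exp(1.974) = 7.1973

7.20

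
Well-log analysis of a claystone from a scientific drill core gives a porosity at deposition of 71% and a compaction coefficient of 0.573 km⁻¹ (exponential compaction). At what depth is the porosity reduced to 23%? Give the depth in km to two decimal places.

Invert Athy's law: d = ln(φ₀/φ) / c
d = ln(0.71/0.23) / 0.573 = ln(3.087) / 0.573 = 1.1272 / 0.573 = 1.967 km

1.97 km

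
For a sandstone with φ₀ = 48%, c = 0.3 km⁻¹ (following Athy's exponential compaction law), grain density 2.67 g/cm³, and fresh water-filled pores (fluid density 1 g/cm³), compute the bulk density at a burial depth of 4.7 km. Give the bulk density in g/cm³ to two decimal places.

2.47 g/cm³

Porosity at depth: φ = 0.48·exp(−0.3×4.7) = 0.48×0.2441 = 0.1172
Bulk density: ρ_b = (1−φ)ρ_g + φ·ρ_f = 0.8828×2.67 + 0.1172×1
       = 2.357 + 0.117 = 2.474 g/cm³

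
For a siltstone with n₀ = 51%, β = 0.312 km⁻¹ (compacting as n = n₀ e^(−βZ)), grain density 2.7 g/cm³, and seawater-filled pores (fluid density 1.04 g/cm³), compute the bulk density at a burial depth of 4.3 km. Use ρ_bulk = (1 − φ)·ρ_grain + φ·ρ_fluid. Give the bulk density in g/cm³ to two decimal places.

2.48 g/cm³

Porosity at depth: n = 0.51·exp(−0.312×4.3) = 0.51×0.2614 = 0.1333
Bulk density: ρ_b = (1−n)ρ_g + n·ρ_f = 0.8667×2.7 + 0.1333×1.04
       = 2.340 + 0.139 = 2.479 g/cm³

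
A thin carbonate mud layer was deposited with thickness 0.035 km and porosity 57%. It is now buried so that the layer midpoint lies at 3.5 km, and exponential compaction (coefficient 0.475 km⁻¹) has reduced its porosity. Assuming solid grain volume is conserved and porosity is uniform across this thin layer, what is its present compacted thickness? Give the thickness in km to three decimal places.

Porosity at 3.5 km: phi = 0.57·exp(−0.475×3.5) = 0.1081
Solid-volume conservation: h(1−phi) = h₀(1−phi₀) ⇒ h = h₀·(1−phi₀)/(1−phi)
h = 0.035 × (1 − 0.57)/(1 − 0.1081) = 0.035 × 0.4821 = 0.0169 km

0.017 km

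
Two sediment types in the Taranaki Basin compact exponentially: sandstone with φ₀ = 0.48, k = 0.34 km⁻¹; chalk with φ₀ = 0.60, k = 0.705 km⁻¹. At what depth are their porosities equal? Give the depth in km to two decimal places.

Set φ₀ₐ e^(−kₐd) = φ₀ᵦ e^(−kᵦd) ⇒ ln(φ₀ₐ/φ₀ᵦ) = (kₐ − kᵦ)·d
d = ln(0.48/0.6) / (0.34 − 0.705) = -0.2231 / -0.365 = 0.611 km

0.61 km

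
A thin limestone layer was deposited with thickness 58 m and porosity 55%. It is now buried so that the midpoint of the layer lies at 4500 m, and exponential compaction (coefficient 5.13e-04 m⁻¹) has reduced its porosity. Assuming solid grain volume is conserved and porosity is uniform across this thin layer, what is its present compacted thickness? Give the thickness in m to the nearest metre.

Working in km (1 km = 1000 m; β in km⁻¹ = β in m⁻¹ × 1000):
Porosity at 4.5 km: phi = 0.55·exp(−0.513×4.5) = 0.0547
Solid-volume conservation: h(1−phi) = h₀(1−phi₀) ⇒ h = h₀·(1−phi₀)/(1−phi)
h = 0.058 × (1 − 0.55)/(1 − 0.0547) = 0.058 × 0.4760 = 0.0276 km

28 m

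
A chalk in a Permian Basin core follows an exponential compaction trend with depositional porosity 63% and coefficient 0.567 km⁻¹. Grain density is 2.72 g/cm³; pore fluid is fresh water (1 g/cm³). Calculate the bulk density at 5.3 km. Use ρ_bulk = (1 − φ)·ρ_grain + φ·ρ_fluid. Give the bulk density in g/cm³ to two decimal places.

2.67 g/cm³

Porosity at depth: φ = 0.63·exp(−0.567×5.3) = 0.63×0.0495 = 0.0312
Bulk density: ρ_b = (1−φ)ρ_g + φ·ρ_f = 0.9688×2.72 + 0.0312×1
       = 2.635 + 0.031 = 2.666 g/cm³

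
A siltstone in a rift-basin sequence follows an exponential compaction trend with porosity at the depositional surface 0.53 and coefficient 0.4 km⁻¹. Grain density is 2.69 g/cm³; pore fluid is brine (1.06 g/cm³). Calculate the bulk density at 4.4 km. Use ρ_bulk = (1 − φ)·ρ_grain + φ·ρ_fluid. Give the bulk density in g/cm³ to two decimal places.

2.54 g/cm³

Porosity at depth: φ = 0.53·exp(−0.4×4.4) = 0.53×0.1720 = 0.0912
Bulk density: ρ_b = (1−φ)ρ_g + φ·ρ_f = 0.9088×2.69 + 0.0912×1.06
       = 2.445 + 0.097 = 2.541 g/cm³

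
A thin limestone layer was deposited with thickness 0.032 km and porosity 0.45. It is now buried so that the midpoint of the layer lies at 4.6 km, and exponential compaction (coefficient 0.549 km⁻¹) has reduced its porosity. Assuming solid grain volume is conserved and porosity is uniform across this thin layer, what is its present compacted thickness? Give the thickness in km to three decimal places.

Porosity at 4.6 km: φ = 0.45·exp(−0.549×4.6) = 0.0360
Solid-volume conservation: h(1−φ) = h₀(1−φ₀) ⇒ h = h₀·(1−φ₀)/(1−φ)
h = 0.032 × (1 − 0.45)/(1 − 0.0360) = 0.032 × 0.5705 = 0.0183 km

0.018 km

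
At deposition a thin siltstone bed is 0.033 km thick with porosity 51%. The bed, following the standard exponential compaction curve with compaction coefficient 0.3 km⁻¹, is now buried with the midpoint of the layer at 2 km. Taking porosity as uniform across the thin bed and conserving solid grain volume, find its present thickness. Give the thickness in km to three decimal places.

Porosity at 2 km: φ = 0.51·exp(−0.3×2) = 0.2799
Solid-volume conservation: h(1−φ) = h₀(1−φ₀) ⇒ h = h₀·(1−φ₀)/(1−φ)
h = 0.033 × (1 − 0.51)/(1 − 0.2799) = 0.033 × 0.6805 = 0.0225 km

0.022 km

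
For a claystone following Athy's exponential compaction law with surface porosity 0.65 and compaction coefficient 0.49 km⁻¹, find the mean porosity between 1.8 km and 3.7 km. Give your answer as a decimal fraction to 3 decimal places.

0.175

⟨n⟩ = (1/(z₂−z₁)) ∫ n₀ e^(−kz) dz = n₀·(e^(−k·z₁) − e^(−k·z₂)) / (k·(z₂−z₁))
e^(−0.49×1.8) = 0.4140; e^(−0.49×3.7) = 0.1632
⟨n⟩ = 0.65 × (0.4140 − 0.1632) / (0.49 × 1.9) = 0.65 × 0.2694 = 0.1751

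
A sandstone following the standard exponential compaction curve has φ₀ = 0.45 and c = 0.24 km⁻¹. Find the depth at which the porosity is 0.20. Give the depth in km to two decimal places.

3.38 km

Invert Athy's law: Z = ln(φ₀/φ) / c
Z = ln(0.45/0.2) / 0.24 = ln(2.25) / 0.24 = 0.8109 / 0.24 = 3.379 km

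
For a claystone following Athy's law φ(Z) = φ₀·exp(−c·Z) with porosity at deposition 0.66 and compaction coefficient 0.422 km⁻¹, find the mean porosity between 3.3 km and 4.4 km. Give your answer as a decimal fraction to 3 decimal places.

⟨φ⟩ = (1/(Z₂−Z₁)) ∫ φ₀ e^(−cZ) dZ = φ₀·(e^(−c·Z₁) − e^(−c·Z₂)) / (c·(Z₂−Z₁))
e^(−0.422×3.3) = 0.2484; e^(−0.422×4.4) = 0.1562
⟨φ⟩ = 0.66 × (0.2484 − 0.1562) / (0.422 × 1.1) = 0.66 × 0.1987 = 0.1312

0.131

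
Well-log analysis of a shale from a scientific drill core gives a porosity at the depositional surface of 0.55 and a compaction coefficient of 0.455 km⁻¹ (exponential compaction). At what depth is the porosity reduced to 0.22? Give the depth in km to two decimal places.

2.01 km

Invert Athy's law: Z = ln(phi₀/phi) / k
Z = ln(0.55/0.22) / 0.455 = ln(2.5) / 0.455 = 0.9163 / 0.455 = 2.014 km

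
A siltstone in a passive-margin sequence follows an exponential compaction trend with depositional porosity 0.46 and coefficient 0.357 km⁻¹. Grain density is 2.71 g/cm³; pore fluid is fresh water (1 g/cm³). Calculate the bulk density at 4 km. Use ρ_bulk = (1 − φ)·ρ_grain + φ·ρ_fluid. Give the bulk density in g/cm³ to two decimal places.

2.52 g/cm³

Porosity at depth: phi = 0.46·exp(−0.357×4) = 0.46×0.2398 = 0.1103
Bulk density: ρ_b = (1−phi)ρ_g + phi·ρ_f = 0.8897×2.71 + 0.1103×1
       = 2.411 + 0.110 = 2.521 g/cm³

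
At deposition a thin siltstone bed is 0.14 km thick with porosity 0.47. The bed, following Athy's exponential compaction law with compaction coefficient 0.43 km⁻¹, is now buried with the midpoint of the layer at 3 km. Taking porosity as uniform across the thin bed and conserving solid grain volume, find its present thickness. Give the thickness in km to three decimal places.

0.085 km

Porosity at 3 km: n = 0.47·exp(−0.43×3) = 0.1294
Solid-volume conservation: h(1−n) = h₀(1−n₀) ⇒ h = h₀·(1−n₀)/(1−n)
h = 0.14 × (1 − 0.47)/(1 − 0.1294) = 0.14 × 0.6088 = 0.0852 km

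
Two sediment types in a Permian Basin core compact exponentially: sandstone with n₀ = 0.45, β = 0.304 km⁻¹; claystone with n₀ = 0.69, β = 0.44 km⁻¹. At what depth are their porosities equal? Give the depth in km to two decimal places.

3.14 km

Set n₀ₐ e^(−βₐd) = n₀ᵦ e^(−βᵦd) ⇒ ln(n₀ₐ/n₀ᵦ) = (βₐ − βᵦ)·d
d = ln(0.45/0.69) / (0.304 − 0.44) = -0.4274 / -0.136 = 3.143 km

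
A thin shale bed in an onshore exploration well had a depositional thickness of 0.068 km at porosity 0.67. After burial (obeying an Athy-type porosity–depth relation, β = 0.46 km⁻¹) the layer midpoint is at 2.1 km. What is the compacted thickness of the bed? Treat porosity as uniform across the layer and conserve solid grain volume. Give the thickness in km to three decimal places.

0.030 km

Porosity at 2.1 km: n = 0.67·exp(−0.46×2.1) = 0.2550
Solid-volume conservation: h(1−n) = h₀(1−n₀) ⇒ h = h₀·(1−n₀)/(1−n)
h = 0.068 × (1 − 0.67)/(1 − 0.2550) = 0.068 × 0.4430 = 0.0301 km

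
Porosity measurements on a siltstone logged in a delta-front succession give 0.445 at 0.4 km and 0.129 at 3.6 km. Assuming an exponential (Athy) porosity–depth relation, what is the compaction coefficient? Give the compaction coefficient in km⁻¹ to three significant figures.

0.387 km⁻¹

Athy: phi(Z) = phi₀ e^(−βZ) ⇒ phi₁/phi₂ = e^{β(Z₂−Z₁)} ⇒ β = ln(phi₁/phi₂)/(Z₂−Z₁)
β = ln(0.445/0.129) / (3.6 − 0.4) = ln(3.45) / 3.2 = 1.2383 / 3.2 = 0.387 km⁻¹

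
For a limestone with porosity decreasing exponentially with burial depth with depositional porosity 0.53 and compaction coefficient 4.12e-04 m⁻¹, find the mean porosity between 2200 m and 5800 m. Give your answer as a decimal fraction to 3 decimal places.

Working in km (1 km = 1000 m; k in km⁻¹ = k in m⁻¹ × 1000):
⟨n⟩ = (1/(Z₂−Z₁)) ∫ n₀ e^(−kZ) dZ = n₀·(e^(−k·Z₁) − e^(−k·Z₂)) / (k·(Z₂−Z₁))
e^(−0.412×2.2) = 0.4040; e^(−0.412×5.8) = 0.0917
⟨n⟩ = 0.53 × (0.4040 − 0.0917) / (0.412 × 3.6) = 0.53 × 0.2106 = 0.1116

0.112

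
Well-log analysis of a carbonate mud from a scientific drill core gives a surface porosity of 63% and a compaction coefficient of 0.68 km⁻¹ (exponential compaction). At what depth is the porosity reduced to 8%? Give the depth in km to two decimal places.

Invert Athy's law: d = ln(n₀/n) / β
d = ln(0.63/0.08) / 0.68 = ln(7.875) / 0.68 = 2.0637 / 0.68 = 3.035 km

3.03 km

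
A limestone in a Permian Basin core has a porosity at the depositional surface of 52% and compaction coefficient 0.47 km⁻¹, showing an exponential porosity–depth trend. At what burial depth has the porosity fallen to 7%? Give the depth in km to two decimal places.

Invert Athy's law: z = ln(φ₀/φ) / k
z = ln(0.52/0.07) / 0.47 = ln(7.429) / 0.47 = 2.0053 / 0.47 = 4.267 km

4.27 km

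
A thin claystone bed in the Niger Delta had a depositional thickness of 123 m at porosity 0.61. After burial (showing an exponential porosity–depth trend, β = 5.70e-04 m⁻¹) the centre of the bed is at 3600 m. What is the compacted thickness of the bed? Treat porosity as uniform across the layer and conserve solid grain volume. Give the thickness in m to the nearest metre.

Working in km (1 km = 1000 m; β in km⁻¹ = β in m⁻¹ × 1000):
Porosity at 3.6 km: φ = 0.61·exp(−0.57×3.6) = 0.0784
Solid-volume conservation: h(1−φ) = h₀(1−φ₀) ⇒ h = h₀·(1−φ₀)/(1−φ)
h = 0.123 × (1 − 0.61)/(1 − 0.0784) = 0.123 × 0.4232 = 0.0520 km

52 m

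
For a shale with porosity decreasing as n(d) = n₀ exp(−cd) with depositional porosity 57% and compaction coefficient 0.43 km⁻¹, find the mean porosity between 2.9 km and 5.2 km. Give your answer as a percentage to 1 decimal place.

⟨n⟩ = (1/(d₂−d₁)) ∫ n₀ e^(−cd) dd = n₀·(e^(−c·d₁) − e^(−c·d₂)) / (c·(d₂−d₁))
e^(−0.43×2.9) = 0.2874; e^(−0.43×5.2) = 0.1069
⟨n⟩ = 0.57 × (0.2874 − 0.1069) / (0.43 × 2.3) = 0.57 × 0.1825 = 0.1040

10.4%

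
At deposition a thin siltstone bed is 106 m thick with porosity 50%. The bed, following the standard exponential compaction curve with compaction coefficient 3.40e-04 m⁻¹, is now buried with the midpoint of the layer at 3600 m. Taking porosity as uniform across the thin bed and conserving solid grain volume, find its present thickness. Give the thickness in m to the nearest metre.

62 m

Working in km (1 km = 1000 m; β in km⁻¹ = β in m⁻¹ × 1000):
Porosity at 3.6 km: n = 0.5·exp(−0.34×3.6) = 0.1470
Solid-volume conservation: h(1−n) = h₀(1−n₀) ⇒ h = h₀·(1−n₀)/(1−n)
h = 0.106 × (1 − 0.5)/(1 − 0.1470) = 0.106 × 0.5862 = 0.0621 km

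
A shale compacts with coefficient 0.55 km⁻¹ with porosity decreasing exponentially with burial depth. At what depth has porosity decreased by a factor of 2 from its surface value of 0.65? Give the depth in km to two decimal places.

1.26 km

phi/phi₀ = 1/2 ⇒ exp(−c·z) = 1/2 ⇒ z = ln(2) / c
z = 0.6931 / 0.55 = 1.260 km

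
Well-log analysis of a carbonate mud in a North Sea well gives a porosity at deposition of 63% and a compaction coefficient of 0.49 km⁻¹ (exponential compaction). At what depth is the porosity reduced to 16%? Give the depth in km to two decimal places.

2.80 km

Invert Athy's law: d = ln(phi₀/phi) / β
d = ln(0.63/0.16) / 0.49 = ln(3.938) / 0.49 = 1.3705 / 0.49 = 2.797 km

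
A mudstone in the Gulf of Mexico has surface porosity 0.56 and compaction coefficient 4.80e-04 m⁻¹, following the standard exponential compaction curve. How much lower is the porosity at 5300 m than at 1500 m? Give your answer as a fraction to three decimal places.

0.229

Working in km (1 km = 1000 m; β in km⁻¹ = β in m⁻¹ × 1000):
phi(1.5) = 0.56·e^(−0.48×1.5) = 0.2726
phi(5.3) = 0.56·e^(−0.48×5.3) = 0.0440
Δphi = 0.2726 − 0.0440 = 0.2286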